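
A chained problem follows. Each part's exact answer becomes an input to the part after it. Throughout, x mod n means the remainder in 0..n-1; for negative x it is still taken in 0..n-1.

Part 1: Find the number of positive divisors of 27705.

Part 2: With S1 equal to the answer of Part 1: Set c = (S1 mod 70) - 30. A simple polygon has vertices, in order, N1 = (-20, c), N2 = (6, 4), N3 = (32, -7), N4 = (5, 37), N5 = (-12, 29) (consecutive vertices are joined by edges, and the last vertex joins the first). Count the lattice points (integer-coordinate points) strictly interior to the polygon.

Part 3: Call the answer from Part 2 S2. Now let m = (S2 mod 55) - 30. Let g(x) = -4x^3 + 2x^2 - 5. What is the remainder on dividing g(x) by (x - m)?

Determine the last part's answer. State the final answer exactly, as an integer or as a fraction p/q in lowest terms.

Part 1: 27705 = 3 * 5 * 1847; number of divisors = (1+1) * (1+1) * (1+1) = 8; answer 8
Part 2: S1 = 8; c = -22; cross terms: (-20*4 - 6*-22)=52, (6*-7 - 32*4)=-170, (32*37 - 5*-7)=1219, (5*29 - -12*37)=589, (-12*-22 - -20*29)=844; twice the area = |2534| = 2534; area = 1267; boundary points = 26 + 1 + 1 + 1 + 1 = 30; strictly interior points = area - boundary/2 + 1 = 1253; answer 1253
Part 3: S2 = 1253; m = 13; remainder = value at the root: -4*(13)^3 + 2*(13)^2 - 5 = (-8788) + (338) + (-5) = -8455; answer -8455

-8455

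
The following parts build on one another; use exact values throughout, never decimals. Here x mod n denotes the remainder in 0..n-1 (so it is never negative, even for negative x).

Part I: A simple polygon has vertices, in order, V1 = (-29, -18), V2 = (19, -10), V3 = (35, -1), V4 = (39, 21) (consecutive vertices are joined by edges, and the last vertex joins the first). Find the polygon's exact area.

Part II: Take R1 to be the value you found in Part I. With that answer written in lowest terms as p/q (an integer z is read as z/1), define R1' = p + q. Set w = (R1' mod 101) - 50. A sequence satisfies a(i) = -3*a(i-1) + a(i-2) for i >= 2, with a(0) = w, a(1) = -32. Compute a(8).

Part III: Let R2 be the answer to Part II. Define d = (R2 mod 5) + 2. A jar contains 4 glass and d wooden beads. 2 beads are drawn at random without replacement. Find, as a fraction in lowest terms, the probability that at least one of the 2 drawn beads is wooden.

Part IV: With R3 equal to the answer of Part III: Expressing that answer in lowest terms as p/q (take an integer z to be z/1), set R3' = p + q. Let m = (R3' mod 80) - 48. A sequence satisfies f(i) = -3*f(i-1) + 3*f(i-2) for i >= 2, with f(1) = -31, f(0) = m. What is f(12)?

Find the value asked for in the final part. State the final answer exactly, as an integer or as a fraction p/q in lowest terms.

29203740

Part I: cross terms: (-29*-10 - 19*-18)=632, (19*-1 - 35*-10)=331, (35*21 - 39*-1)=774, (39*-18 - -29*21)=-93; twice the area = |1644| = 1644; area = 822; answer 822
Part II: R1 = 822; threaded value p + q = 823; w = -35; a(2) = -3*(-32) + 1*(-35) = 61; iterating: a(2)=61, a(3)=-215, a(4)=706, a(5)=-2333, a(6)=7705, a(7)=-25448, a(8)=84049; answer 84049
Part III: R2 = 84049; d = 6; total draws C(10,2) = 45; complement C(4,2) = 6; favorable 45 - 6 = 39; P = 13/15; answer 13/15
Part IV: R3 = 13/15; threaded value p + q = 28; m = -20; f(2) = -3*(-31) + 3*(-20) = 33; iterating: f(2)=33, f(3)=-192, f(4)=675, f(5)=-2601, f(6)=9828, f(7)=-37287, f(8)=141345, f(9)=-535896, f(10)=2031723, f(11)=-7702857, f(12)=29203740; answer 29203740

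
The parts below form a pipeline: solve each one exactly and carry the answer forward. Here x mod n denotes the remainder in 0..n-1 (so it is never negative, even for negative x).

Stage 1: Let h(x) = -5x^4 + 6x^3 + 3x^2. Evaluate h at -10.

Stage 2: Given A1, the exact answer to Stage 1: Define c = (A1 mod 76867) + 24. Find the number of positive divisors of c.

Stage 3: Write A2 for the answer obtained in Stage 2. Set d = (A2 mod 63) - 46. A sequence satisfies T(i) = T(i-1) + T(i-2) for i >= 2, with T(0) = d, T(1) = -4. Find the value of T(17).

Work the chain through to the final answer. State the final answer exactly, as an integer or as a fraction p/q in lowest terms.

-49816

Stage 1: -5*(-10)^4 + 6*(-10)^3 + 3*(-10)^2 = (-50000) + (-6000) + (300) = -55700; answer -55700
Stage 2: A1 = -55700; c = 21191; 21191 is prime, so its only divisors are 1 and 21191; count = 2; answer 2
Stage 3: A2 = 2; d = -44; T(2) = 1*(-4) + 1*(-44) = -48; iterating: T(2)=-48, T(3)=-52, T(4)=-100, T(5)=-152, T(6)=-252, T(7)=-404, T(8)=-656, T(9)=-1060, T(10)=-1716, T(11)=-2776, T(12)=-4492, T(13)=-7268, T(14)=-11760, T(15)=-19028, T(16)=-30788, T(17)=-49816; answer -49816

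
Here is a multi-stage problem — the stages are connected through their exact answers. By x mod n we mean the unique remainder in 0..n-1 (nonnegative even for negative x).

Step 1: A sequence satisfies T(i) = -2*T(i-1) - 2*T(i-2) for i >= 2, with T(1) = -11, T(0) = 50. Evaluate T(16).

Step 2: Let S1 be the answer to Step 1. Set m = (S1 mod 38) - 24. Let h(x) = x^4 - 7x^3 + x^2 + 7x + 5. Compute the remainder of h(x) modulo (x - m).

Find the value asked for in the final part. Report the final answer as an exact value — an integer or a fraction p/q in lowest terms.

Step 1: T(2) = -2*(-11) - 2*(50) = -78; iterating: T(2)=-78, T(3)=178, T(4)=-200, T(5)=44, T(6)=312, T(7)=-712, T(8)=800, T(9)=-176, T(10)=-1248, T(11)=2848, T(12)=-3200, T(13)=704, T(14)=4992, T(15)=-11392, T(16)=12800; answer 12800
Step 2: S1 = 12800; m = 8; remainder = value at the root: 1*(8)^4 - 7*(8)^3 + 1*(8)^2 + 7*(8)^1 + 5 = (4096) + (-3584) + (64) + (56) + (5) = 637; answer 637

637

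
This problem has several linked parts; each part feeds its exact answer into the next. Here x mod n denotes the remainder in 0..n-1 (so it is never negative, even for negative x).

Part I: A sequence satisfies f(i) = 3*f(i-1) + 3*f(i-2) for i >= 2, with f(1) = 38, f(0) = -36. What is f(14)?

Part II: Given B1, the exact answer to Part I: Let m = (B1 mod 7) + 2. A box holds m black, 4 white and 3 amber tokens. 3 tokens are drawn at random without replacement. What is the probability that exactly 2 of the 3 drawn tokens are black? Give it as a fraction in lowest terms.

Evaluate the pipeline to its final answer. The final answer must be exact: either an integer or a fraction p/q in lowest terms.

7/22

Part I: f(2) = 3*(38) + 3*(-36) = 6; iterating: f(2)=6, f(3)=132, f(4)=414, f(5)=1638, f(6)=6156, f(7)=23382, f(8)=88614, f(9)=335988, f(10)=1273806, f(11)=4829382, f(12)=18309564, f(13)=69416838, f(14)=263179206; answer 263179206
Part II: B1 = 263179206; m = 5; total draws C(12,3) = 220; favorable C(5,2)*C(7,1) = 70; P = 7/22; answer 7/22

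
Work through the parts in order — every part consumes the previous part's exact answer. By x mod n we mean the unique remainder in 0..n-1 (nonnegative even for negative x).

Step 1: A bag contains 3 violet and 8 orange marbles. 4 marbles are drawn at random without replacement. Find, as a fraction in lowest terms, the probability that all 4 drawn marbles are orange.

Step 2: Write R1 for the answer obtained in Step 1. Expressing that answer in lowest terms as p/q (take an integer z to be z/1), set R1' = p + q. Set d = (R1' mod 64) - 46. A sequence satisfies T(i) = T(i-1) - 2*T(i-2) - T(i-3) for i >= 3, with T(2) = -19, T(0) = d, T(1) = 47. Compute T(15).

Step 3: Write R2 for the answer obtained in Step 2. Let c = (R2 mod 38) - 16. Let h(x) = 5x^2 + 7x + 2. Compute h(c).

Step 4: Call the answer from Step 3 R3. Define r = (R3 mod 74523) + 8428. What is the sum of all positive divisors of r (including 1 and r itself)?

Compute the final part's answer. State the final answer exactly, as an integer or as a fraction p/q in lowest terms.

18360

Step 1: total draws C(11,4) = 330; favorable C(8,4) = 70; P = 7/33; answer 7/33
Step 2: R1 = 7/33; threaded value p + q = 40; d = -6; T(3) = 1*(-19) - 2*(47) - 1*(-6) = -107; iterating: T(3)=-107, T(4)=-116, T(5)=117, T(6)=456, T(7)=338, T(8)=-691, T(9)=-1823, T(10)=-779, T(11)=3558, T(12)=6939, T(13)=602, T(14)=-16834, T(15)=-24977; answer -24977
Step 3: R2 = -24977; c = 11; 5*(11)^2 + 7*(11)^1 + 2 = (605) + (77) + (2) = 684; answer 684
Step 4: R3 = 684; r = 9112; 9112 = 2^3 * 17 * 67; sigma = (1 + 2 + 4 + 8) * (1 + 17) * (1 + 67) = 15 * 18 * 68 = 18360; answer 18360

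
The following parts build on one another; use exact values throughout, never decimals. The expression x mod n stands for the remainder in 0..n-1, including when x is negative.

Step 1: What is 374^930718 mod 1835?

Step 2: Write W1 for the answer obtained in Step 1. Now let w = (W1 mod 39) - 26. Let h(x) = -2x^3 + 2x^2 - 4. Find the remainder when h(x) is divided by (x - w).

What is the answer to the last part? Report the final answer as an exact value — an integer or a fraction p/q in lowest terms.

Step 1: squarings mod 1835: 374^1=374, 374^2=416, 374^4=566, 374^8=1066, 374^16=491, 374^32=696, 374^64=1811, 374^128=576, 374^256=1476, 374^512=431, 374^1024=426, 374^2048=1646, 374^4096=856, 374^8192=571, 374^16384=1246, 374^32768=106, 374^65536=226, 374^131072=1531, 374^262144=666, 374^524288=1321; 374^930718 = 374^2 * 374^4 * 374^8 * 374^16 * 374^128 * 374^256 * 374^512 * 374^4096 * 374^8192 * 374^131072 * 374^262144 * 374^524288 = 1236 (mod 1835); answer 1236
Step 2: W1 = 1236; w = 1; remainder = value at the root: -2*(1)^3 + 2*(1)^2 - 4 = (-2) + (2) + (-4) = -4; answer -4

-4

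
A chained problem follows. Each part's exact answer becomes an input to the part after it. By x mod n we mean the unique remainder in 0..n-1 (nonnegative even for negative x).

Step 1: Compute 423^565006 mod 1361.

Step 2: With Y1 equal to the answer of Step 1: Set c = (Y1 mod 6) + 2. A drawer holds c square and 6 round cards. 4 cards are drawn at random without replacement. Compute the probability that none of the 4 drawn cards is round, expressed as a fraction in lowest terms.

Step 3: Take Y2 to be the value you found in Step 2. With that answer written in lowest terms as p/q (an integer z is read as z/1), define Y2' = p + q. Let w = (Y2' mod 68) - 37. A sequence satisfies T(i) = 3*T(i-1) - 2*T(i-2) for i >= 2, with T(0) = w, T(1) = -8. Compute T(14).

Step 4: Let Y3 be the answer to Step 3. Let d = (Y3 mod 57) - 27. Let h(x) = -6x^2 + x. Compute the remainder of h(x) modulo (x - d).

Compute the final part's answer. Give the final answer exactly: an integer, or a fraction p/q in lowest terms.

Step 1: squarings mod 1361: 423^1=423, 423^2=638, 423^4=105, 423^8=137, 423^16=1076, 423^32=926, 423^64=46, 423^128=755, 423^256=1127, 423^512=316, 423^1024=503, 423^2048=1224, 423^4096=1076, 423^8192=926, 423^16384=46, 423^32768=755, 423^65536=1127, 423^131072=316, 423^262144=503, 423^524288=1224; 423^565006 = 423^2 * 423^4 * 423^8 * 423^256 * 423^512 * 423^1024 * 423^2048 * 423^4096 * 423^32768 * 423^524288 = 111 (mod 1361); answer 111
Step 2: Y1 = 111; c = 5; total draws C(11,4) = 330; favorable C(5,4) = 5; P = 1/66; answer 1/66
Step 3: Y2 = 1/66; threaded value p + q = 67; w = 30; T(2) = 3*(-8) - 2*(30) = -84; iterating: T(2)=-84, T(3)=-236, T(4)=-540, T(5)=-1148, T(6)=-2364, T(7)=-4796, T(8)=-9660, T(9)=-19388, T(10)=-38844, T(11)=-77756, T(12)=-155580, T(13)=-311228, T(14)=-622524; answer -622524
Step 4: Y3 = -622524; d = 3; remainder = value at the root: -6*(3)^2 + 1*(3)^1 = (-54) + (3) = -51; answer -51

-51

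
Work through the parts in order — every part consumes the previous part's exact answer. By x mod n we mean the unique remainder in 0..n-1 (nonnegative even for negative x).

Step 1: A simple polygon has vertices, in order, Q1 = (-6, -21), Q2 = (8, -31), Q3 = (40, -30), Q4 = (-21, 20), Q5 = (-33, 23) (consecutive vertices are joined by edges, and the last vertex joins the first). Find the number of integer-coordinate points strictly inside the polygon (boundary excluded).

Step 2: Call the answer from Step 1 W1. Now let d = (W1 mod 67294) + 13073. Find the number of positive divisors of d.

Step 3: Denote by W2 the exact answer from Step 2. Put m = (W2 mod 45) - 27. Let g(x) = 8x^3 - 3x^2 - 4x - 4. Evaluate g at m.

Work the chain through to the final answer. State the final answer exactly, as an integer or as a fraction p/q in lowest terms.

Step 1: cross terms: (-6*-31 - 8*-21)=354, (8*-30 - 40*-31)=1000, (40*20 - -21*-30)=170, (-21*23 - -33*20)=177, (-33*-21 - -6*23)=831; twice the area = |2532| = 2532; area = 1266; boundary points = 2 + 1 + 1 + 3 + 1 = 8; strictly interior points = area - boundary/2 + 1 = 1263; answer 1263
Step 2: W1 = 1263; d = 14336; 14336 = 2^11 * 7; number of divisors = (11+1) * (1+1) = 24; answer 24
Step 3: W2 = 24; m = -3; 8*(-3)^3 - 3*(-3)^2 - 4*(-3)^1 - 4 = (-216) + (-27) + (12) + (-4) = -235; answer -235

-235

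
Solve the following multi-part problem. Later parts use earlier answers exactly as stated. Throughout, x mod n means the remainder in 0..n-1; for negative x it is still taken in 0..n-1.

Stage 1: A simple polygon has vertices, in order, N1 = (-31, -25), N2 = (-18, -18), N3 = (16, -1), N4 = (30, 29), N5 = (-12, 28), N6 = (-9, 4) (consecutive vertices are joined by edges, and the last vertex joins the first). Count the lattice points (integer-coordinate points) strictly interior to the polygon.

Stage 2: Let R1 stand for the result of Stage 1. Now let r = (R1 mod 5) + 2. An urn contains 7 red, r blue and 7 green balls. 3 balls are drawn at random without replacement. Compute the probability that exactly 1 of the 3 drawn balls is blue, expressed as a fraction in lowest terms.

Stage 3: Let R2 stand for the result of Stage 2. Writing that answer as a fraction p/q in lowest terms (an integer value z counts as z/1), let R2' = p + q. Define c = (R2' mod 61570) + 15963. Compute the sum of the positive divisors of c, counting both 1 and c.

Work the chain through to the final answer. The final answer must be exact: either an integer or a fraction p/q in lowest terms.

17388

Stage 1: cross terms: (-31*-18 - -18*-25)=108, (-18*-1 - 16*-18)=306, (16*29 - 30*-1)=494, (30*28 - -12*29)=1188, (-12*4 - -9*28)=204, (-9*-25 - -31*4)=349; twice the area = |2649| = 2649; area = 2649/2; boundary points = 1 + 17 + 2 + 1 + 3 + 1 = 25; strictly interior points = area - boundary/2 + 1 = 1313; answer 1313
Stage 2: R1 = 1313; r = 5; total draws C(19,3) = 969; favorable C(5,1)*C(14,2) = 455; P = 455/969; answer 455/969
Stage 3: R2 = 455/969; threaded value p + q = 1424; c = 17387; 17387 is prime, so its only divisors are 1 and 17387; sigma = 1 + 17387 = 17388; answer 17388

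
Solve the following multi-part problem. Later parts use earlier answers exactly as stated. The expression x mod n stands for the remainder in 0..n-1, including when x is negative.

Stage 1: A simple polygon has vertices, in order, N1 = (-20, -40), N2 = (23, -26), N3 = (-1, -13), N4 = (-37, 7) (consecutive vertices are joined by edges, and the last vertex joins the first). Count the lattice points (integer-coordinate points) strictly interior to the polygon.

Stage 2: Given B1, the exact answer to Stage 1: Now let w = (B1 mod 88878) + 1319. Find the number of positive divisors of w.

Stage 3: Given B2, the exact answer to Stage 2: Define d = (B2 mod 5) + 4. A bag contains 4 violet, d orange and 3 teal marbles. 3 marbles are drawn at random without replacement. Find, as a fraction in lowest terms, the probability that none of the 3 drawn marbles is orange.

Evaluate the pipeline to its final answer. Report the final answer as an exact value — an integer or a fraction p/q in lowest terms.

7/44

Stage 1: cross terms: (-20*-26 - 23*-40)=1440, (23*-13 - -1*-26)=-325, (-1*7 - -37*-13)=-488, (-37*-40 - -20*7)=1620; twice the area = |2247| = 2247; area = 2247/2; boundary points = 1 + 1 + 4 + 1 = 7; strictly interior points = area - boundary/2 + 1 = 1121; answer 1121
Stage 2: B1 = 1121; w = 2440; 2440 = 2^3 * 5 * 61; number of divisors = (3+1) * (1+1) * (1+1) = 16; answer 16
Stage 3: B2 = 16; d = 5; total draws C(12,3) = 220; favorable C(7,3) = 35; P = 7/44; answer 7/44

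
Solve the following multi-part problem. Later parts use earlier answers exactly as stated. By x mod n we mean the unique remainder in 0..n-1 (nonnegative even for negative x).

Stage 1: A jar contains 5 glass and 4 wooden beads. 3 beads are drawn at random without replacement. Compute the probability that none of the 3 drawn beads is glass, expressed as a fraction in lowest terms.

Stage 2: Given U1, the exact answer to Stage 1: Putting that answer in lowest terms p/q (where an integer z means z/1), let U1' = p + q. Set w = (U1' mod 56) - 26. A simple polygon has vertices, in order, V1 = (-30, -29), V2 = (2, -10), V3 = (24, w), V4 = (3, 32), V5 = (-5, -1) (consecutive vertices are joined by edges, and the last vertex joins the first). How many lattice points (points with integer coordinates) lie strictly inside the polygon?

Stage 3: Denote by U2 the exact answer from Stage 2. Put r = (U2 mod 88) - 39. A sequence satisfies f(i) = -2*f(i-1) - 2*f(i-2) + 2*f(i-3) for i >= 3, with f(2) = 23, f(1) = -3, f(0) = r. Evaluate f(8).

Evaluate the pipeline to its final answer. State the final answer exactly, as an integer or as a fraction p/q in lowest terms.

-868

Stage 1: total draws C(9,3) = 84; favorable C(4,3) = 4; P = 1/21; answer 1/21
Stage 2: U1 = 1/21; threaded value p + q = 22; w = -4; cross terms: (-30*-10 - 2*-29)=358, (2*-4 - 24*-10)=232, (24*32 - 3*-4)=780, (3*-1 - -5*32)=157, (-5*-29 - -30*-1)=115; twice the area = |1642| = 1642; area = 821; boundary points = 1 + 2 + 3 + 1 + 1 = 8; strictly interior points = area - boundary/2 + 1 = 818; answer 818
Stage 3: U2 = 818; r = -13; f(3) = -2*(23) - 2*(-3) + 2*(-13) = -66; iterating: f(3)=-66, f(4)=80, f(5)=18, f(6)=-328, f(7)=780, f(8)=-868; answer -868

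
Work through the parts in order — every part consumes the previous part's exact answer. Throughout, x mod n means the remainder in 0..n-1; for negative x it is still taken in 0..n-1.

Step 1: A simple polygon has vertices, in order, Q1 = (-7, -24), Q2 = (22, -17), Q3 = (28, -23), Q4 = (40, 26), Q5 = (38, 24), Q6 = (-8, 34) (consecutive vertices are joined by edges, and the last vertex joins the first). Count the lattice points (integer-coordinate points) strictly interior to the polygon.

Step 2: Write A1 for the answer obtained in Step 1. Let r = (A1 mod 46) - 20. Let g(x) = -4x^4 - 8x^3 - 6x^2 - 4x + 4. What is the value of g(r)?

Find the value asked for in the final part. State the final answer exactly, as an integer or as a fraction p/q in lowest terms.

Step 1: cross terms: (-7*-17 - 22*-24)=647, (22*-23 - 28*-17)=-30, (28*26 - 40*-23)=1648, (40*24 - 38*26)=-28, (38*34 - -8*24)=1484, (-8*-24 - -7*34)=430; twice the area = |4151| = 4151; area = 4151/2; boundary points = 1 + 6 + 1 + 2 + 2 + 1 = 13; strictly interior points = area - boundary/2 + 1 = 2070; answer 2070
Step 2: A1 = 2070; r = -20; -4*(-20)^4 - 8*(-20)^3 - 6*(-20)^2 - 4*(-20)^1 + 4 = (-640000) + (64000) + (-2400) + (80) + (4) = -578316; answer -578316

-578316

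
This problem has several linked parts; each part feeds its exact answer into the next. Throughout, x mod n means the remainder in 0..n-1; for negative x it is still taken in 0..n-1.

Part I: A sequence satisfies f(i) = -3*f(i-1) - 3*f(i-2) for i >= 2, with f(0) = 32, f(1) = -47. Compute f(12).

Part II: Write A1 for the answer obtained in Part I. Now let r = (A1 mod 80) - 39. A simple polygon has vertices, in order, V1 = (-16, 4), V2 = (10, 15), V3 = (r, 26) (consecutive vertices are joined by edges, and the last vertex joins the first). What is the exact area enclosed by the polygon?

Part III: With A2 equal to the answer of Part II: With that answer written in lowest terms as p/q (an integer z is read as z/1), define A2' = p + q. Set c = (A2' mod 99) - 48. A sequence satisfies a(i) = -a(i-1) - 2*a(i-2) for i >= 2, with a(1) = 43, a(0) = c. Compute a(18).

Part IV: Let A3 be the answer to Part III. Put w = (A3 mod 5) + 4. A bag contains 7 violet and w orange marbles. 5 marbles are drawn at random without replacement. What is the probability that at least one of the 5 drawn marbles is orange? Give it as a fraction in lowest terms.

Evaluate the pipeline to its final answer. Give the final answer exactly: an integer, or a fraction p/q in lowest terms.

422/429

Part I: f(2) = -3*(-47) - 3*(32) = 45; iterating: f(2)=45, f(3)=6, f(4)=-153, f(5)=441, f(6)=-864, f(7)=1269, f(8)=-1215, f(9)=-162, f(10)=4131, f(11)=-11907, f(12)=23328; answer 23328
Part II: A1 = 23328; r = 9; cross terms: (-16*15 - 10*4)=-280, (10*26 - 9*15)=125, (9*4 - -16*26)=452; twice the area = |297| = 297; area = 297/2; answer 297/2
Part III: A2 = 297/2; threaded value p + q = 299; c = -46; a(2) = -1*(43) - 2*(-46) = 49; iterating: a(2)=49, a(3)=-135, a(4)=37, a(5)=233, a(6)=-307, a(7)=-159, a(8)=773, a(9)=-455, a(10)=-1091, a(11)=2001, a(12)=181, a(13)=-4183, a(14)=3821, a(15)=4545, a(16)=-12187, a(17)=3097, a(18)=21277; answer 21277
Part IV: A3 = 21277; w = 6; total draws C(13,5) = 1287; complement C(7,5) = 21; favorable 1287 - 21 = 1266; P = 422/429; answer 422/429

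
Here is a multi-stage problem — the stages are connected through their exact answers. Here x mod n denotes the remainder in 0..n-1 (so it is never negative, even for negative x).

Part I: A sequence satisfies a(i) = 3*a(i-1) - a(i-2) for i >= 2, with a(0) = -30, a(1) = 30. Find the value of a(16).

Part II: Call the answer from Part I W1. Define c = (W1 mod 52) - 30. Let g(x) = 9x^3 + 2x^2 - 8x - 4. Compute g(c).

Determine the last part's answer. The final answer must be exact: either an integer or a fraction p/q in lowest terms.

15740

Part I: a(2) = 3*(30) - 1*(-30) = 120; iterating: a(2)=120, a(3)=330, a(4)=870, a(5)=2280, a(6)=5970, a(7)=15630, a(8)=40920, a(9)=107130, a(10)=280470, a(11)=734280, a(12)=1922370, a(13)=5032830, a(14)=13176120, a(15)=34495530, a(16)=90310470; answer 90310470
Part II: W1 = 90310470; c = 12; 9*(12)^3 + 2*(12)^2 - 8*(12)^1 - 4 = (15552) + (288) + (-96) + (-4) = 15740; answer 15740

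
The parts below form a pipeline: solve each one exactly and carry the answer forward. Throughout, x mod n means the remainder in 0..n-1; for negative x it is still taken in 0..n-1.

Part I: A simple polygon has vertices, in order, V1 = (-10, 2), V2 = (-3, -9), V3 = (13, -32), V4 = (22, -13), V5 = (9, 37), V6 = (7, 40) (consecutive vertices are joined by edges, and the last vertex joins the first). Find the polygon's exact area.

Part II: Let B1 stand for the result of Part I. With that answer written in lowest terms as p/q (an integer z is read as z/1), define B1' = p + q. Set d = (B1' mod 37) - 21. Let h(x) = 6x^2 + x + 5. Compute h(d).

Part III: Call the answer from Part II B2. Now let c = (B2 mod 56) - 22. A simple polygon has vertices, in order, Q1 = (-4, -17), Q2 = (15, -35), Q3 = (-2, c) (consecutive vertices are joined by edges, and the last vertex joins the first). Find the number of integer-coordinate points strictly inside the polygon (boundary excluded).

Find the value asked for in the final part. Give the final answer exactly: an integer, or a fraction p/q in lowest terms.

217

Part I: cross terms: (-10*-9 - -3*2)=96, (-3*-32 - 13*-9)=213, (13*-13 - 22*-32)=535, (22*37 - 9*-13)=931, (9*40 - 7*37)=101, (7*2 - -10*40)=414; twice the area = |2290| = 2290; area = 1145; answer 1145
Part II: B1 = 1145; threaded value p + q = 1146; d = 15; 6*(15)^2 + 1*(15)^1 + 5 = (1350) + (15) + (5) = 1370; answer 1370
Part III: B2 = 1370; c = 4; cross terms: (-4*-35 - 15*-17)=395, (15*4 - -2*-35)=-10, (-2*-17 - -4*4)=50; twice the area = |435| = 435; area = 435/2; boundary points = 1 + 1 + 1 = 3; strictly interior points = area - boundary/2 + 1 = 217; answer 217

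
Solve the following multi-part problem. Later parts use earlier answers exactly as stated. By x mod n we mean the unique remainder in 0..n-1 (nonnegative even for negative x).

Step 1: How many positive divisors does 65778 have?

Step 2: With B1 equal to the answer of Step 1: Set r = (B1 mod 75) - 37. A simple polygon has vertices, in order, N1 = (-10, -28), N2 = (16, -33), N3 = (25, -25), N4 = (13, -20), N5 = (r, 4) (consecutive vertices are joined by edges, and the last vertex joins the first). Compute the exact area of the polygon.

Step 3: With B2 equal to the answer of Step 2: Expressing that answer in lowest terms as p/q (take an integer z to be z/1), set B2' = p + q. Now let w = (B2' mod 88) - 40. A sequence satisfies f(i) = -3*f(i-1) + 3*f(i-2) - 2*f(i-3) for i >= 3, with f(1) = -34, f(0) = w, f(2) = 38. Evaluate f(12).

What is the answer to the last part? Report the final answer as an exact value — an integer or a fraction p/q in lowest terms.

Step 1: 65778 = 2 * 3 * 19 * 577; number of divisors = (1+1) * (1+1) * (1+1) * (1+1) = 16; answer 16
Step 2: B1 = 16; r = -21; cross terms: (-10*-33 - 16*-28)=778, (16*-25 - 25*-33)=425, (25*-20 - 13*-25)=-175, (13*4 - -21*-20)=-368, (-21*-28 - -10*4)=628; twice the area = |1288| = 1288; area = 644; answer 644
Step 3: B2 = 644; threaded value p + q = 645; w = -11; f(3) = -3*(38) + 3*(-34) - 2*(-11) = -194; iterating: f(3)=-194, f(4)=764, f(5)=-2950, f(6)=11530, f(7)=-44968, f(8)=175394, f(9)=-684146, f(10)=2668556, f(11)=-10408894, f(12)=40600642; answer 40600642

40600642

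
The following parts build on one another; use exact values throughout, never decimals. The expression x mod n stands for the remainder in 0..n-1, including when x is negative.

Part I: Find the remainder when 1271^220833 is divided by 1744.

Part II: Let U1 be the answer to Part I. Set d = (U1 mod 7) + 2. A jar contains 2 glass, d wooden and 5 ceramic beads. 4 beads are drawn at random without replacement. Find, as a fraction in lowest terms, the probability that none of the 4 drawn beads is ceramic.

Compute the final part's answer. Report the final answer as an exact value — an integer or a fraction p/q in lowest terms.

18/143

Part I: squarings mod 1744: 1271^1=1271, 1271^2=497, 1271^4=1105, 1271^8=225, 1271^16=49, 1271^32=657, 1271^64=881, 1271^128=81, 1271^256=1329, 1271^512=1313, 1271^1024=897, 1271^2048=625, 1271^4096=1713, 1271^8192=961, 1271^16384=945, 1271^32768=97, 1271^65536=689, 1271^131072=353; 1271^220833 = 1271^1 * 1271^32 * 1271^128 * 1271^512 * 1271^1024 * 1271^2048 * 1271^4096 * 1271^16384 * 1271^65536 * 1271^131072 = 1559 (mod 1744); answer 1559
Part II: U1 = 1559; d = 7; total draws C(14,4) = 1001; favorable C(9,4) = 126; P = 18/143; answer 18/143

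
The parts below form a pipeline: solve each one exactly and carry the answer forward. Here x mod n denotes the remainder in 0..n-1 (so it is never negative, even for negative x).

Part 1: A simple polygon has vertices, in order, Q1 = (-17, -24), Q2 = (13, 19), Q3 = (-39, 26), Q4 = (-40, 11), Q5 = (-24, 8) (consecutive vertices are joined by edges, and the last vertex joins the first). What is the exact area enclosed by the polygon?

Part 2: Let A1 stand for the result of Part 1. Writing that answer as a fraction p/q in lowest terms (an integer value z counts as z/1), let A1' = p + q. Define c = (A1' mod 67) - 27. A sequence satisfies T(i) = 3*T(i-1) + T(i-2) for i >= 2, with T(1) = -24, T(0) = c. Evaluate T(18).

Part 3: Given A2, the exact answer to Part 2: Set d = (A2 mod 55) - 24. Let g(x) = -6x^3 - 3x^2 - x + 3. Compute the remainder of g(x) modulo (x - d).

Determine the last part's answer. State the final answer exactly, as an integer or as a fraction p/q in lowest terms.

Part 1: cross terms: (-17*19 - 13*-24)=-11, (13*26 - -39*19)=1079, (-39*11 - -40*26)=611, (-40*8 - -24*11)=-56, (-24*-24 - -17*8)=712; twice the area = |2335| = 2335; area = 2335/2; answer 2335/2
Part 2: A1 = 2335/2; threaded value p + q = 2337; c = 32; T(2) = 3*(-24) + 1*(32) = -40; iterating: T(2)=-40, T(3)=-144, T(4)=-472, T(5)=-1560, T(6)=-5152, T(7)=-17016, T(8)=-56200, T(9)=-185616, T(10)=-613048, T(11)=-2024760, T(12)=-6687328, T(13)=-22086744, T(14)=-72947560, T(15)=-240929424, T(16)=-795735832, T(17)=-2628136920, T(18)=-8680146592; answer -8680146592
Part 3: A2 = -8680146592; d = 24; remainder = value at the root: -6*(24)^3 - 3*(24)^2 - 1*(24)^1 + 3 = (-82944) + (-1728) + (-24) + (3) = -84693; answer -84693

-84693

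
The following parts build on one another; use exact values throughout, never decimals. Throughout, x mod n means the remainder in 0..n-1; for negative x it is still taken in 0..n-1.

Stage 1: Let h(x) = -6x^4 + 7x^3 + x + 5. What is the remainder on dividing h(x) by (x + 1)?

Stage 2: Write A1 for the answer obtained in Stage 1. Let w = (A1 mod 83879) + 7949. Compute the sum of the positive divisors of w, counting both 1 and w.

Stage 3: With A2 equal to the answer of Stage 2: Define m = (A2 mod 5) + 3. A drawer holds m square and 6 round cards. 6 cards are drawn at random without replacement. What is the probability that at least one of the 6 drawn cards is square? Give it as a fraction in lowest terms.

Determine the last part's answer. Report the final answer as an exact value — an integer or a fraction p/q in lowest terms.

Stage 1: remainder = value at the root: -6*(-1)^4 + 7*(-1)^3 + 1*(-1)^1 + 5 = (-6) + (-7) + (-1) + (5) = -9; answer -9
Stage 2: A1 = -9; w = 91819; 91819 = 7 * 13 * 1009; sigma = (1 + 7) * (1 + 13) * (1 + 1009) = 8 * 14 * 1010 = 113120; answer 113120
Stage 3: A2 = 113120; m = 3; total draws C(9,6) = 84; complement C(6,6) = 1; favorable 84 - 1 = 83; P = 83/84; answer 83/84

83/84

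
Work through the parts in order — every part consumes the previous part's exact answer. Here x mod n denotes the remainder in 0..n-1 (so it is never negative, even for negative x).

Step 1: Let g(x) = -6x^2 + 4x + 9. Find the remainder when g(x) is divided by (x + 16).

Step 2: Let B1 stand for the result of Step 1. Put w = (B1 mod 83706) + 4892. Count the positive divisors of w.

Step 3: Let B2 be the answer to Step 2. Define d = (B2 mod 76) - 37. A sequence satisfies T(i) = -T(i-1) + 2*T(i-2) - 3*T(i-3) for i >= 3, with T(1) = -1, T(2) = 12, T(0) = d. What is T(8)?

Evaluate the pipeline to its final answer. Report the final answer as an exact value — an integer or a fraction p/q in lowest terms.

-2823

Step 1: remainder = value at the root: -6*(-16)^2 + 4*(-16)^1 + 9 = (-1536) + (-64) + (9) = -1591; answer -1591
Step 2: B1 = -1591; w = 87007; 87007 = 167 * 521; number of divisors = (1+1) * (1+1) = 4; answer 4
Step 3: B2 = 4; d = -33; T(3) = -1*(12) + 2*(-1) - 3*(-33) = 85; iterating: T(3)=85, T(4)=-58, T(5)=192, T(6)=-563, T(7)=1121, T(8)=-2823; answer -2823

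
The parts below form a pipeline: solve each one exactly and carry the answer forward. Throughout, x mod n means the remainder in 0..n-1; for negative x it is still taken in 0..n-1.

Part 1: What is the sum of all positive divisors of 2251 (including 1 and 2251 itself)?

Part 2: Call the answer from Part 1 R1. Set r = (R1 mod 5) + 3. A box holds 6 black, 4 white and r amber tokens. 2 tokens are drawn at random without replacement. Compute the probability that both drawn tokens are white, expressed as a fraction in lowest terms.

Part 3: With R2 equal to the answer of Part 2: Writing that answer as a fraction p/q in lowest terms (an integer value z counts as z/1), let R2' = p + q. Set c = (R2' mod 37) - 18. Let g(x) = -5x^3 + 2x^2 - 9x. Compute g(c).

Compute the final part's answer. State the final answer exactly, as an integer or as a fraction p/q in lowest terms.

29970

Part 1: 2251 is prime, so its only divisors are 1 and 2251; sigma = 1 + 2251 = 2252; answer 2252
Part 2: R1 = 2252; r = 5; total draws C(15,2) = 105; favorable C(4,2) = 6; P = 2/35; answer 2/35
Part 3: R2 = 2/35; threaded value p + q = 37; c = -18; -5*(-18)^3 + 2*(-18)^2 - 9*(-18)^1 = (29160) + (648) + (162) = 29970; answer 29970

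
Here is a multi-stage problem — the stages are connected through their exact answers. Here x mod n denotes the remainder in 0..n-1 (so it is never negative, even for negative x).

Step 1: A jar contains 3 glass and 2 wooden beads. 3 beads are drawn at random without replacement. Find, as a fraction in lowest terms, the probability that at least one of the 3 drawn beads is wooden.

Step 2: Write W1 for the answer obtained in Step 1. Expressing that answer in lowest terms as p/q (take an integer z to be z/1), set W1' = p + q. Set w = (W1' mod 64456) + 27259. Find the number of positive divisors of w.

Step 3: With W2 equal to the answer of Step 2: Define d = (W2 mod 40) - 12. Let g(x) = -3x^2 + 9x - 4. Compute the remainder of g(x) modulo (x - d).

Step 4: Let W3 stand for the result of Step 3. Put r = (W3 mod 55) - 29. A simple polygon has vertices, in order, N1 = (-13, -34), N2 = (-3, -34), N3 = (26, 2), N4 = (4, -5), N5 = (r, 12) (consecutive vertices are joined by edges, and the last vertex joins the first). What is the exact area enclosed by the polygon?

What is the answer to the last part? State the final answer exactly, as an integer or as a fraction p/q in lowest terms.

1487/2

Step 1: total draws C(5,3) = 10; complement C(3,3) = 1; favorable 10 - 1 = 9; P = 9/10; answer 9/10
Step 2: W1 = 9/10; threaded value p + q = 19; w = 27278; 27278 = 2 * 23 * 593; number of divisors = (1+1) * (1+1) * (1+1) = 8; answer 8
Step 3: W2 = 8; d = -4; remainder = value at the root: -3*(-4)^2 + 9*(-4)^1 - 4 = (-48) + (-36) + (-4) = -88; answer -88
Step 4: W3 = -88; r = -7; cross terms: (-13*-34 - -3*-34)=340, (-3*2 - 26*-34)=878, (26*-5 - 4*2)=-138, (4*12 - -7*-5)=13, (-7*-34 - -13*12)=394; twice the area = |1487| = 1487; area = 1487/2; answer 1487/2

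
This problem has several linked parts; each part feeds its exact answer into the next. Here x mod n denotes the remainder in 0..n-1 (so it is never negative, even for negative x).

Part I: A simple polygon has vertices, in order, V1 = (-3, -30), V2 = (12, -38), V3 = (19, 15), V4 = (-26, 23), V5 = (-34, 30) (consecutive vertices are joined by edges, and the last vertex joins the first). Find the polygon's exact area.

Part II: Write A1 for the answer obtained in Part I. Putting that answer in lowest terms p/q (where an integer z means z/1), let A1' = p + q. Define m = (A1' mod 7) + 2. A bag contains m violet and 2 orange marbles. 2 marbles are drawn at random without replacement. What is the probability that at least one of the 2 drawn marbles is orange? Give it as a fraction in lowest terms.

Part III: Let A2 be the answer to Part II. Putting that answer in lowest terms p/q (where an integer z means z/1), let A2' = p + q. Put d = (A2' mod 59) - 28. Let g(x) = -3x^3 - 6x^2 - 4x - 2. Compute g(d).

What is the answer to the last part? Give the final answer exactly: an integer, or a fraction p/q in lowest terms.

43223

Part I: cross terms: (-3*-38 - 12*-30)=474, (12*15 - 19*-38)=902, (19*23 - -26*15)=827, (-26*30 - -34*23)=2, (-34*-30 - -3*30)=1110; twice the area = |3315| = 3315; area = 3315/2; answer 3315/2
Part II: A1 = 3315/2; threaded value p + q = 3317; m = 8; total draws C(10,2) = 45; complement C(8,2) = 28; favorable 45 - 28 = 17; P = 17/45; answer 17/45
Part III: A2 = 17/45; threaded value p + q = 62; d = -25; -3*(-25)^3 - 6*(-25)^2 - 4*(-25)^1 - 2 = (46875) + (-3750) + (100) + (-2) = 43223; answer 43223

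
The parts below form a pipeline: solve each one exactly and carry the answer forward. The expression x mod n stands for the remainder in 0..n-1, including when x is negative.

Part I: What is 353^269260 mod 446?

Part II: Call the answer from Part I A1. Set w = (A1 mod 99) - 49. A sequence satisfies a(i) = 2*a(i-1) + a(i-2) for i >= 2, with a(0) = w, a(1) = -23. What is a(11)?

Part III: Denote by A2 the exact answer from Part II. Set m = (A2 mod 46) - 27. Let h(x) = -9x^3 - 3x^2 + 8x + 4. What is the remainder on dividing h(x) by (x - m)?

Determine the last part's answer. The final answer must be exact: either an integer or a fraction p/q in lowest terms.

Part I: squarings mod 446: 353^1=353, 353^2=175, 353^4=297, 353^8=347, 353^16=435, 353^32=121, 353^64=369, 353^128=131, 353^256=213, 353^512=323, 353^1024=411, 353^2048=333, 353^4096=281, 353^8192=19, 353^16384=361, 353^32768=89, 353^65536=339, 353^131072=299, 353^262144=201; 353^269260 = 353^4 * 353^8 * 353^64 * 353^128 * 353^256 * 353^512 * 353^2048 * 353^4096 * 353^262144 = 389 (mod 446); answer 389
Part II: A1 = 389; w = 43; a(2) = 2*(-23) + 1*(43) = -3; iterating: a(2)=-3, a(3)=-29, a(4)=-61, a(5)=-151, a(6)=-363, a(7)=-877, a(8)=-2117, a(9)=-5111, a(10)=-12339, a(11)=-29789; answer -29789
Part III: A2 = -29789; m = -8; remainder = value at the root: -9*(-8)^3 - 3*(-8)^2 + 8*(-8)^1 + 4 = (4608) + (-192) + (-64) + (4) = 4356; answer 4356

4356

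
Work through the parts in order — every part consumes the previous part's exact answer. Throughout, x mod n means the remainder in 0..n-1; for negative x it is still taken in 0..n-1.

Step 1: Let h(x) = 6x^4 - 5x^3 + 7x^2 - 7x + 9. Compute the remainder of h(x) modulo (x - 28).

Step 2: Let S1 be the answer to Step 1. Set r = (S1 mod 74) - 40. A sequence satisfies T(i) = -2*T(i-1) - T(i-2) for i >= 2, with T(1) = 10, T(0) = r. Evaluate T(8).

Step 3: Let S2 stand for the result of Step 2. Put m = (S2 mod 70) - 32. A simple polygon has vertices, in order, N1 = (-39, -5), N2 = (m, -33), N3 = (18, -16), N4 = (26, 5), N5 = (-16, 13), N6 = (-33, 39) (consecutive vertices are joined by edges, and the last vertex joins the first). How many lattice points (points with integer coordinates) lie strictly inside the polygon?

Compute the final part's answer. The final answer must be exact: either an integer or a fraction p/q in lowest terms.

Step 1: remainder = value at the root: 6*(28)^4 - 5*(28)^3 + 7*(28)^2 - 7*(28)^1 + 9 = (3687936) + (-109760) + (5488) + (-196) + (9) = 3583477; answer 3583477
Step 2: S1 = 3583477; r = -13; T(2) = -2*(10) - 1*(-13) = -7; iterating: T(2)=-7, T(3)=4, T(4)=-1, T(5)=-2, T(6)=5, T(7)=-8, T(8)=11; answer 11
Step 3: S2 = 11; m = -21; cross terms: (-39*-33 - -21*-5)=1182, (-21*-16 - 18*-33)=930, (18*5 - 26*-16)=506, (26*13 - -16*5)=418, (-16*39 - -33*13)=-195, (-33*-5 - -39*39)=1686; twice the area = |4527| = 4527; area = 4527/2; boundary points = 2 + 1 + 1 + 2 + 1 + 2 = 9; strictly interior points = area - boundary/2 + 1 = 2260; answer 2260

2260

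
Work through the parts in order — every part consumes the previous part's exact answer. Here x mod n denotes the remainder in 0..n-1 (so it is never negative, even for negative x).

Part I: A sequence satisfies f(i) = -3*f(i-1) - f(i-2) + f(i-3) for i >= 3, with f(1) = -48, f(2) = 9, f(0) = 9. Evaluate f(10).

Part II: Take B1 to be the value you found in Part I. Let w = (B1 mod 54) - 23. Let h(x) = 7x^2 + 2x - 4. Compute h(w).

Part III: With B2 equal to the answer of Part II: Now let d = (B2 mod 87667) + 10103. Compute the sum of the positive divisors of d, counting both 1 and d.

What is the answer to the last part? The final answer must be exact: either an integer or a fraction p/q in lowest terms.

Part I: f(3) = -3*(9) - 1*(-48) + 1*(9) = 30; iterating: f(3)=30, f(4)=-147, f(5)=420, f(6)=-1083, f(7)=2682, f(8)=-6543, f(9)=15864, f(10)=-38367; answer -38367
Part II: B1 = -38367; w = 4; 7*(4)^2 + 2*(4)^1 - 4 = (112) + (8) + (-4) = 116; answer 116
Part III: B2 = 116; d = 10219; 10219 = 11 * 929; sigma = (1 + 11) * (1 + 929) = 12 * 930 = 11160; answer 11160

11160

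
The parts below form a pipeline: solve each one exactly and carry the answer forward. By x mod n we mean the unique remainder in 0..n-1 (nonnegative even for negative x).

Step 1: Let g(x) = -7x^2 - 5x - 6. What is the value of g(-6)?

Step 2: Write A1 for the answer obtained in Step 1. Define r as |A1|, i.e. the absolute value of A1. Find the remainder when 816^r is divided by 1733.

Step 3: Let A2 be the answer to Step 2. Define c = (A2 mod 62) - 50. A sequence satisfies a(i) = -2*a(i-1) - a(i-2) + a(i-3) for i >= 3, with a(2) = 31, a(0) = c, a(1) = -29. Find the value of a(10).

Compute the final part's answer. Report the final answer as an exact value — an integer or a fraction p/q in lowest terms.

Step 1: -7*(-6)^2 - 5*(-6)^1 - 6 = (-252) + (30) + (-6) = -228; answer -228
Step 2: A1 = -228; r = 228; squarings mod 1733: 816^1=816, 816^2=384, 816^4=151, 816^8=272, 816^16=1198, 816^32=280, 816^64=415, 816^128=658; 816^228 = 816^4 * 816^32 * 816^64 * 816^128 = 1096 (mod 1733); answer 1096
Step 3: A2 = 1096; c = -8; a(3) = -2*(31) - 1*(-29) + 1*(-8) = -41; iterating: a(3)=-41, a(4)=22, a(5)=28, a(6)=-119, a(7)=232, a(8)=-317, a(9)=283, a(10)=-17; answer -17

-17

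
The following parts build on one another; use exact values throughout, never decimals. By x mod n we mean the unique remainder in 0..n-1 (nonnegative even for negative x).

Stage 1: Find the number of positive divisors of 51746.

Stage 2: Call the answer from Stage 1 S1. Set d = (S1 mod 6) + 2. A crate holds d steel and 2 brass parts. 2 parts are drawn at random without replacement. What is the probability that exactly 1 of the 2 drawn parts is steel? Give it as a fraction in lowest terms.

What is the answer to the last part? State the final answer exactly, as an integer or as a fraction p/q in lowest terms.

Stage 1: 51746 = 2 * 25873; number of divisors = (1+1) * (1+1) = 4; answer 4
Stage 2: S1 = 4; d = 6; total draws C(8,2) = 28; favorable C(6,1)*C(2,1) = 12; P = 3/7; answer 3/7

3/7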